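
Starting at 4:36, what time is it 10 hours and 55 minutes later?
Starting time: 4:36
Adding 55 minutes to 36 minutes: 36 + 55 = 91 minutes = 1 hour and 31 minutes
Adding 10 hours: 4 + 10 + 1 (carry) = 15 - 12 = 3
Final time: 3:31

Final answer: 3:31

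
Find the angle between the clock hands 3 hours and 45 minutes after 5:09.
First find the time 3 hours and 45 minutes after 5:09.
Total minutes: 5 x 60 + 9 + 3 x 60 + 45 = 534.
534 mod 720 = 534 minutes = 8:54.
Now compute the angle at 8:54:
Hour hand: 8 x 30 + 54 x 0.5 = 267 degrees
Minute hand: 54 x 6 = 324 degrees
Difference: |267 - 324| = 57 degrees
The angle is 57 degrees

Final answer: 57 degrees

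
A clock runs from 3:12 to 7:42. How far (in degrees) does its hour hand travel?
The hour hand moves 0.5 degrees per minute.
Time elapsed: 7:42 - 3:12 = 270 minutes
Angular displacement: 270 x 0.5 = 135 degrees

Final answer: 135 degrees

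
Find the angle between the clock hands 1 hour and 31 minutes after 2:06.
First find the time 1 hour and 31 minutes after 2:06.
Total minutes: 2 x 60 + 6 + 1 x 60 + 31 = 217.
217 mod 720 = 217 minutes = 3:37.
Now compute the angle at 3:37:
Hour hand: 3 x 30 + 37 x 0.5 = 108.5 degrees
Minute hand: 37 x 6 = 222 degrees
Difference: |108.5 - 222| = 113.5 degrees
The angle is 113.5 degrees

Final answer: 113.5 degrees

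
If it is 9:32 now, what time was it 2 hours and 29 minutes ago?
Starting time: 9:32 = 572 total minutes past 12:00
Subtracting: 2 hours and 29 minutes = 149 minutes
572 - 149 = 423 minutes
= 7 hours and 3 minutes past 12:00 = 7:03

Final answer: 7:03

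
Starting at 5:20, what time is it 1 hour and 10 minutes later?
Starting time: 5:20
Adding 10 minutes to 20 minutes: 20 + 10 = 30 minutes
Adding 1 hour: 5 + 1 = 6
Final time: 6:30

Final answer: 6:30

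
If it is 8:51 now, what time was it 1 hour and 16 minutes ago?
Starting time: 8:51 = 531 total minutes past 12:00
Subtracting: 1 hour and 16 minutes = 76 minutes
531 - 76 = 455 minutes
= 7 hours and 35 minutes past 12:00 = 7:35

Final answer: 7:35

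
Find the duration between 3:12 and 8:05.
From 3:12 to 8:05:
(8 x 60 + 5) - (3 x 60 + 12) = 485 - 192 = 293 minutes
= 4 hours and 53 minutes

Final answer: 4 hours and 53 minutes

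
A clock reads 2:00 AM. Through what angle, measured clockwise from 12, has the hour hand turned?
The hour hand moves 30 degrees per hour and 0.5 degrees per minute.
At 2:00: (2) x 30 + 0 x 0.5 = 60 + 0 = 60 degrees

Final answer: 60 degrees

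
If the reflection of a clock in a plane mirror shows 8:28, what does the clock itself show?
Reflection across the vertical (12-6) axis maps a hand at angle A degrees to (360 - A) degrees, which sends a reading of T minutes past 12:00 to (720 - T) minutes past 12:00.
Mirror reads 8:28 = 508 minutes past 12:00.
Actual time: (720 - 508) mod 720 = 212 minutes = 3:32.

Final answer: 3:32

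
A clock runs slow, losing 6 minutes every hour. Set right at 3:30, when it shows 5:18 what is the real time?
For every 60 true minutes, the faulty clock advances 54 minutes, so 1 faulty-clock minute corresponds to 60/54 true minutes.
From 3:30 to 5:18 on the faulty dial is 108 minutes.
True elapsed: 108 x 60/54 = 120 minutes = 2 hours.
True time: 3:30 + 2 hours = 5:30.

Final answer: 5:30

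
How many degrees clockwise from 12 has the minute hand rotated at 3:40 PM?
The minute hand moves 6 degrees per minute.
At 3:40: 40 x 6 = 240 degrees

Final answer: 240 degrees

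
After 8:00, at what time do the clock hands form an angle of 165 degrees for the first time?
At t minutes past 8:00, the hour hand is at 30 x 8 + 0.5t degrees and the minute hand is at 6t degrees.
The smaller angle between them is 165 degrees when |30H - 5.5t| = 165 or |30H - 5.5t| = 195.
With H = 8, solve 30 x 8 - 5.5t = +/- target for each target:
  t = (30 x 8 - 165) / 5.5 = 13.64
  t = (30 x 8 + 165) / 5.5 = 73.64 (outside (0, 60))
  t = (30 x 8 - 195) / 5.5 = 8.18
  t = (30 x 8 + 195) / 5.5 = 79.09 (outside (0, 60))
Valid solutions in (0, 60): {8.18, 13.64} minutes.
The first occurrence is t = 8.18 minutes.
The hands form a 165-degree angle at 8.18 minutes past 8:00.

Final answer: 8.18 minutes past 8:00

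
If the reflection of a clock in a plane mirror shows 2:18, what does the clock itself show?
Reflection across the vertical (12-6) axis maps a hand at angle A degrees to (360 - A) degrees, which sends a reading of T minutes past 12:00 to (720 - T) minutes past 12:00.
Mirror reads 2:18 = 138 minutes past 12:00.
Actual time: (720 - 138) mod 720 = 582 minutes = 9:42.

Final answer: 9:42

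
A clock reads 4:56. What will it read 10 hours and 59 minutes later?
Starting time: 4:56
Adding 59 minutes to 56 minutes: 56 + 59 = 115 minutes = 1 hour and 55 minutes
Adding 10 hours: 4 + 10 + 1 (carry) = 15 - 12 = 3
Final time: 3:55

Final answer: 3:55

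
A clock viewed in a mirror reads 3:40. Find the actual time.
Reflection across the vertical (12-6) axis maps a hand at angle A degrees to (360 - A) degrees, which sends a reading of T minutes past 12:00 to (720 - T) minutes past 12:00.
Mirror reads 3:40 = 220 minutes past 12:00.
Actual time: (720 - 220) mod 720 = 500 minutes = 8:20.

Final answer: 8:20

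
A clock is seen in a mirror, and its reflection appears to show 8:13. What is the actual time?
Reflection across the vertical (12-6) axis maps a hand at angle A degrees to (360 - A) degrees, which sends a reading of T minutes past 12:00 to (720 - T) minutes past 12:00.
Mirror reads 8:13 = 493 minutes past 12:00.
Actual time: (720 - 493) mod 720 = 227 minutes = 3:47.

Final answer: 3:47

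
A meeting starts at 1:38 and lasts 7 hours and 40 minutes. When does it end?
Starting time: 1:38
Adding 40 minutes to 38 minutes: 38 + 40 = 78 minutes = 1 hour and 18 minutes
Adding 7 hours: 1 + 7 + 1 (carry) = 9
Final time: 9:18

Final answer: 9:18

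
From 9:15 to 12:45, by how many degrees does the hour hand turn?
The hour hand moves 0.5 degrees per minute.
Time elapsed: 12:45 - 9:15 = 210 minutes
Angular displacement: 210 x 0.5 = 105 degrees

Final answer: 105 degrees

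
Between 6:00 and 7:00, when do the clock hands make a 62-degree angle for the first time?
At t minutes past 6:00, the hour hand is at 30 x 6 + 0.5t degrees and the minute hand is at 6t degrees.
The smaller angle between them is 62 degrees when |30H - 5.5t| = 62 or |30H - 5.5t| = 298.
With H = 6, solve 30 x 6 - 5.5t = +/- target for each target:
  t = (30 x 6 - 62) / 5.5 = 21.45
  t = (30 x 6 + 62) / 5.5 = 44
  t = (30 x 6 - 298) / 5.5 = -21.45 (outside (0, 60))
  t = (30 x 6 + 298) / 5.5 = 86.91 (outside (0, 60))
Valid solutions in (0, 60): {21.45, 44} minutes.
The first occurrence is t = 21.45 minutes.
The hands form a 62-degree angle at 21.45 minutes past 6:00.

Final answer: 21.45 minutes past 6:00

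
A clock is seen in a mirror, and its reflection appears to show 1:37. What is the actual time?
Reflection across the vertical (12-6) axis maps a hand at angle A degrees to (360 - A) degrees, which sends a reading of T minutes past 12:00 to (720 - T) minutes past 12:00.
Mirror reads 1:37 = 97 minutes past 12:00.
Actual time: (720 - 97) mod 720 = 623 minutes = 10:23.

Final answer: 10:23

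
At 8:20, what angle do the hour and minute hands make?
Hour hand position: 8 x 30 + 20 x 0.5 = 250 degrees
Minute hand position: 20 x 6 = 120 degrees
Difference: |250 - 120| = 130 degrees
The angle between the hands is 130 degrees

Final answer: 130 degrees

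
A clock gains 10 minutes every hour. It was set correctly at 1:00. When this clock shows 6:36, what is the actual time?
For every 60 true minutes, the faulty clock advances 70 minutes, so 1 faulty-clock minute corresponds to 60/70 true minutes.
From 1:00 to 6:36 on the faulty dial is 336 minutes.
True elapsed: 336 x 60/70 = 288 minutes = 4 hours and 48 minutes.
True time: 1:00 + 4 hours and 48 minutes = 5:48.

Final answer: 5:48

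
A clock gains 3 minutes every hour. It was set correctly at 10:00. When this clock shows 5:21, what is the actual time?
For every 60 true minutes, the faulty clock advances 63 minutes, so 1 faulty-clock minute corresponds to 60/63 true minutes.
From 10:00 to 5:21 on the faulty dial is 441 minutes.
True elapsed: 441 x 60/63 = 420 minutes = 7 hours.
True time: 10:00 + 7 hours = 5:00.

Final answer: 5:00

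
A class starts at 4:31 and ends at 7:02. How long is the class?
From 4:31 to 7:02:
(7 x 60 + 2) - (4 x 60 + 31) = 422 - 271 = 151 minutes
= 2 hours and 31 minutes

Final answer: 2 hours and 31 minutes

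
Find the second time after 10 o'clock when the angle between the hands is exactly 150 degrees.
At t minutes past 10:00, the hour hand is at 30 x 10 + 0.5t degrees and the minute hand is at 6t degrees.
The smaller angle between them is 150 degrees when |30H - 5.5t| = 150 or |30H - 5.5t| = 210.
With H = 10, solve 30 x 10 - 5.5t = +/- target for each target:
  t = (30 x 10 - 150) / 5.5 = 27.27
  t = (30 x 10 + 150) / 5.5 = 81.82 (outside (0, 60))
  t = (30 x 10 - 210) / 5.5 = 16.36
  t = (30 x 10 + 210) / 5.5 = 92.73 (outside (0, 60))
Valid solutions in (0, 60): {16.36, 27.27} minutes.
The second occurrence is t = 27.27 minutes.
The hands form a 150-degree angle at 27.27 minutes past 10:00.

Final answer: 27.27 minutes past 10:00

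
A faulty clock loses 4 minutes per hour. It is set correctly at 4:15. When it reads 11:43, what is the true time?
For every 60 true minutes, the faulty clock advances 56 minutes, so 1 faulty-clock minute corresponds to 60/56 true minutes.
From 4:15 to 11:43 on the faulty dial is 448 minutes.
True elapsed: 448 x 60/56 = 480 minutes = 8 hours.
True time: 4:15 + 8 hours = 12:15.

Final answer: 12:15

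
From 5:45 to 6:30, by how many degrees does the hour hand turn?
The hour hand moves 0.5 degrees per minute.
Time elapsed: 6:30 - 5:45 = 45 minutes
Angular displacement: 45 x 0.5 = 22.5 degrees

Final answer: 22.5 degrees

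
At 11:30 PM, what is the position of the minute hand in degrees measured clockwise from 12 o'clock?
The minute hand moves 6 degrees per minute.
At 11:30: 30 x 6 = 180 degrees

Final answer: 180 degrees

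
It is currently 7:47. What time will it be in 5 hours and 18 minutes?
Starting time: 7:47
Adding 18 minutes to 47 minutes: 47 + 18 = 65 minutes = 1 hour and 5 minutes
Adding 5 hours: 7 + 5 + 1 (carry) = 13 - 12 = 1
Final time: 1:05

Final answer: 1:05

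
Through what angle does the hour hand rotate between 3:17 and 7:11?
The hour hand moves 0.5 degrees per minute.
Time elapsed: 7:11 - 3:17 = 234 minutes
Angular displacement: 234 x 0.5 = 117 degrees

Final answer: 117 degrees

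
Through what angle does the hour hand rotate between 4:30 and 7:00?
The hour hand moves 0.5 degrees per minute.
Time elapsed: 7:00 - 4:30 = 150 minutes
Angular displacement: 150 x 0.5 = 75 degrees

Final answer: 75 degrees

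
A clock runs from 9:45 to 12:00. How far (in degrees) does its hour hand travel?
The hour hand moves 0.5 degrees per minute.
Time elapsed: 12:00 - 9:45 = 135 minutes
Angular displacement: 135 x 0.5 = 67.5 degrees

Final answer: 67.5 degrees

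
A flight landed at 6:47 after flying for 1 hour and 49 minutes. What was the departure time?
Starting time: 6:47 = 407 total minutes past 12:00
Subtracting: 1 hour and 49 minutes = 109 minutes
407 - 109 = 298 minutes
= 4 hours and 58 minutes past 12:00 = 4:58

Final answer: 4:58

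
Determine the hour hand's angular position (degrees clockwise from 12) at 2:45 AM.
The hour hand moves 30 degrees per hour and 0.5 degrees per minute.
At 2:45: (2) x 30 + 45 x 0.5 = 60 + 22.5 = 82.5 degrees

Final answer: 82.5 degrees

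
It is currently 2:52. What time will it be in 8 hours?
Starting time: 2:52
Adding 0 minutes to 52 minutes: 52 + 0 = 52 minutes
Adding 8 hours: 2 + 8 = 10
Final time: 10:52

Final answer: 10:52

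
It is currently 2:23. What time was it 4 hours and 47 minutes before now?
Starting time: 2:23 = 143 total minutes past 12:00
Subtracting: 4 hours and 47 minutes = 287 minutes
143 - 287 = -144 (negative, add 12 hours = 720) = 576 minutes
= 9 hours and 36 minutes past 12:00 = 9:36

Final answer: 9:36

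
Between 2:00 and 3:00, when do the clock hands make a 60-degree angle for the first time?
At t minutes past 2:00, the hour hand is at 30 x 2 + 0.5t degrees and the minute hand is at 6t degrees.
The smaller angle between them is 60 degrees when |30H - 5.5t| = 60 or |30H - 5.5t| = 300.
With H = 2, solve 30 x 2 - 5.5t = +/- target for each target:
  t = (30 x 2 - 60) / 5.5 = 0 (outside (0, 60))
  t = (30 x 2 + 60) / 5.5 = 21.82
  t = (30 x 2 - 300) / 5.5 = -43.64 (outside (0, 60))
  t = (30 x 2 + 300) / 5.5 = 65.45 (outside (0, 60))
Valid solutions in (0, 60): {21.82} minutes.
The first occurrence is t = 21.82 minutes.
The hands form a 60-degree angle at 21.82 minutes past 2:00.

Final answer: 21.82 minutes past 2:00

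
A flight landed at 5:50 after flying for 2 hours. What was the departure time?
Starting time: 5:50 = 350 total minutes past 12:00
Subtracting: 2 hours = 120 minutes
350 - 120 = 230 minutes
= 3 hours and 50 minutes past 12:00 = 3:50

Final answer: 3:50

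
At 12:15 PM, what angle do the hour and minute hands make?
Hour hand position: 0 x 30 + 15 x 0.5 = 7.5 degrees
Minute hand position: 15 x 6 = 90 degrees
Difference: |7.5 - 90| = 82.5 degrees
The angle between the hands is 82.5 degrees

Final answer: 82.5 degrees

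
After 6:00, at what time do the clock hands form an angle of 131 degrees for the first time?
At t minutes past 6:00, the hour hand is at 30 x 6 + 0.5t degrees and the minute hand is at 6t degrees.
The smaller angle between them is 131 degrees when |30H - 5.5t| = 131 or |30H - 5.5t| = 229.
With H = 6, solve 30 x 6 - 5.5t = +/- target for each target:
  t = (30 x 6 - 131) / 5.5 = 8.91
  t = (30 x 6 + 131) / 5.5 = 56.55
  t = (30 x 6 - 229) / 5.5 = -8.91 (outside (0, 60))
  t = (30 x 6 + 229) / 5.5 = 74.36 (outside (0, 60))
Valid solutions in (0, 60): {8.91, 56.55} minutes.
The first occurrence is t = 8.91 minutes.
The hands form a 131-degree angle at 8.91 minutes past 6:00.

Final answer: 8.91 minutes past 6:00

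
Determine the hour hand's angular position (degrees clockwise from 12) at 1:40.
The hour hand moves 30 degrees per hour and 0.5 degrees per minute.
At 1:40: (1) x 30 + 40 x 0.5 = 30 + 20 = 50 degrees

Final answer: 50 degrees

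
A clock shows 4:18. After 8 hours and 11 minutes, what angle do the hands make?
First find the time 8 hours and 11 minutes after 4:18.
Total minutes: 4 x 60 + 18 + 8 x 60 + 11 = 749.
749 mod 720 = 29 minutes = 12:29.
Now compute the angle at 12:29:
Hour hand: 0 x 30 + 29 x 0.5 = 14.5 degrees
Minute hand: 29 x 6 = 174 degrees
Difference: |14.5 - 174| = 159.5 degrees
The angle is 159.5 degrees

Final answer: 159.5 degrees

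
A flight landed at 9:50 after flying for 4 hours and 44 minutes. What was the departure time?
Starting time: 9:50 = 590 total minutes past 12:00
Subtracting: 4 hours and 44 minutes = 284 minutes
590 - 284 = 306 minutes
= 5 hours and 6 minutes past 12:00 = 5:06

Final answer: 5:06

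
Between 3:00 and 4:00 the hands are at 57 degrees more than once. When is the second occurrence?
At t minutes past 3:00, the hour hand is at 30 x 3 + 0.5t degrees and the minute hand is at 6t degrees.
The smaller angle between them is 57 degrees when |30H - 5.5t| = 57 or |30H - 5.5t| = 303.
With H = 3, solve 30 x 3 - 5.5t = +/- target for each target:
  t = (30 x 3 - 57) / 5.5 = 6
  t = (30 x 3 + 57) / 5.5 = 26.73
  t = (30 x 3 - 303) / 5.5 = -38.73 (outside (0, 60))
  t = (30 x 3 + 303) / 5.5 = 71.45 (outside (0, 60))
Valid solutions in (0, 60): {6, 26.73} minutes.
The second occurrence is t = 26.73 minutes.
The hands form a 57-degree angle at 26.73 minutes past 3:00.

Final answer: 26.73 minutes past 3:00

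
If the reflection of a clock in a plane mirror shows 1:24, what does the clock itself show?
Reflection across the vertical (12-6) axis maps a hand at angle A degrees to (360 - A) degrees, which sends a reading of T minutes past 12:00 to (720 - T) minutes past 12:00.
Mirror reads 1:24 = 84 minutes past 12:00.
Actual time: (720 - 84) mod 720 = 636 minutes = 10:36.

Final answer: 10:36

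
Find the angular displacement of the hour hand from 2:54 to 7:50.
The hour hand moves 0.5 degrees per minute.
Time elapsed: 7:50 - 2:54 = 296 minutes
Angular displacement: 296 x 0.5 = 148 degrees

Final answer: 148 degrees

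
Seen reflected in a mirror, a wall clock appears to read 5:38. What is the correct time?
Reflection across the vertical (12-6) axis maps a hand at angle A degrees to (360 - A) degrees, which sends a reading of T minutes past 12:00 to (720 - T) minutes past 12:00.
Mirror reads 5:38 = 338 minutes past 12:00.
Actual time: (720 - 338) mod 720 = 382 minutes = 6:22.

Final answer: 6:22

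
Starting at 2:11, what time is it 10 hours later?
Starting time: 2:11
Adding 0 minutes to 11 minutes: 11 + 0 = 11 minutes
Adding 10 hours: 2 + 10 = 12
Final time: 12:11

Final answer: 12:11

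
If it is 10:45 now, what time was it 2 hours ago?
Starting time: 10:45 = 645 total minutes past 12:00
Subtracting: 2 hours = 120 minutes
645 - 120 = 525 minutes
= 8 hours and 45 minutes past 12:00 = 8:45

Final answer: 8:45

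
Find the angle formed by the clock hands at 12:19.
Hour hand position: 0 x 30 + 19 x 0.5 = 9.5 degrees
Minute hand position: 19 x 6 = 114 degrees
Difference: |9.5 - 114| = 104.5 degrees
The angle between the hands is 104.5 degrees

Final answer: 104.5 degrees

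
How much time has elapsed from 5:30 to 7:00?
From 5:30 to 7:00:
(7 x 60 + 0) - (5 x 60 + 30) = 420 - 330 = 90 minutes
= 1 hour and 30 minutes

Final answer: 1 hour and 30 minutes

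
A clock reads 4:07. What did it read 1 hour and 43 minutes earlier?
Starting time: 4:07 = 247 total minutes past 12:00
Subtracting: 1 hour and 43 minutes = 103 minutes
247 - 103 = 144 minutes
= 2 hours and 24 minutes past 12:00 = 2:24

Final answer: 2:24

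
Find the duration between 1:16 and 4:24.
From 1:16 to 4:24:
(4 x 60 + 24) - (1 x 60 + 16) = 264 - 76 = 188 minutes
= 3 hours and 8 minutes

Final answer: 3 hours and 8 minutes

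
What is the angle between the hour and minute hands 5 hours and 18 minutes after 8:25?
First find the time 5 hours and 18 minutes after 8:25.
Total minutes: 8 x 60 + 25 + 5 x 60 + 18 = 823.
823 mod 720 = 103 minutes = 1:43.
Now compute the angle at 1:43:
Hour hand: 1 x 30 + 43 x 0.5 = 51.5 degrees
Minute hand: 43 x 6 = 258 degrees
Difference: |51.5 - 258| = 206.5 degrees
Smaller angle: 360 - 206.5 = 153.5 degrees

Final answer: 153.5 degrees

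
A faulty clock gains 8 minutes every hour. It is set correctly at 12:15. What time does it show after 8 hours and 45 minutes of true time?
For every 60 true minutes, the faulty clock advances 60 + 8 = 68 minutes.
True elapsed: 8 hours and 45 minutes = 525 minutes.
Faulty clock advances: 525 x 68/60 = 595 minutes (drift: 70 minutes ahead).
Shown time: 12:15 + 595 minutes = 10:10.

Final answer: 10:10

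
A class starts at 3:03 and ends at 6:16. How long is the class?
From 3:03 to 6:16:
(6 x 60 + 16) - (3 x 60 + 3) = 376 - 183 = 193 minutes
= 3 hours and 13 minutes

Final answer: 3 hours and 13 minutes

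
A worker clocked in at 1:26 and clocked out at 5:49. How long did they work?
From 1:26 to 5:49:
(5 x 60 + 49) - (1 x 60 + 26) = 349 - 86 = 263 minutes
= 4 hours and 23 minutes

Final answer: 4 hours and 23 minutes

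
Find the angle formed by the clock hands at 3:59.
Hour hand position: 3 x 30 + 59 x 0.5 = 119.5 degrees
Minute hand position: 59 x 6 = 354 degrees
Difference: |119.5 - 354| = 234.5 degrees
Since 234.5 > 180, the smaller angle is 360 - 234.5 = 125.5 degrees

Final answer: 125.5 degrees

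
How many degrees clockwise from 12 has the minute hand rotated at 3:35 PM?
The minute hand moves 6 degrees per minute.
At 3:35: 35 x 6 = 210 degrees

Final answer: 210 degrees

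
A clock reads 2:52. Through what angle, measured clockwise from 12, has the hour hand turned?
The hour hand moves 30 degrees per hour and 0.5 degrees per minute.
At 2:52: (2) x 30 + 52 x 0.5 = 60 + 26 = 86 degrees

Final answer: 86 degrees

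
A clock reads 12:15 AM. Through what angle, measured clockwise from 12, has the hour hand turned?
The hour hand moves 30 degrees per hour and 0.5 degrees per minute.
At 12:15: (0) x 30 + 15 x 0.5 = 0 + 7.5 = 7.5 degrees

Final answer: 7.5 degrees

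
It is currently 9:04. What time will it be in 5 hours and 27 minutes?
Starting time: 9:04
Adding 27 minutes to 4 minutes: 4 + 27 = 31 minutes
Adding 5 hours: 9 + 5 = 14 - 12 = 2
Final time: 2:31

Final answer: 2:31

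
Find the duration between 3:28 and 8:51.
From 3:28 to 8:51:
(8 x 60 + 51) - (3 x 60 + 28) = 531 - 208 = 323 minutes
= 5 hours and 23 minutes

Final answer: 5 hours and 23 minutes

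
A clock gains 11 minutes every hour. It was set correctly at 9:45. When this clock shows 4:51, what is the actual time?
For every 60 true minutes, the faulty clock advances 71 minutes, so 1 faulty-clock minute corresponds to 60/71 true minutes.
From 9:45 to 4:51 on the faulty dial is 426 minutes.
True elapsed: 426 x 60/71 = 360 minutes = 6 hours.
True time: 9:45 + 6 hours = 3:45.

Final answer: 3:45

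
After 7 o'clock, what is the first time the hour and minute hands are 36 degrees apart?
At t minutes past 7:00, the hour hand is at 30 x 7 + 0.5t degrees and the minute hand is at 6t degrees.
The smaller angle between them is 36 degrees when |30H - 5.5t| = 36 or |30H - 5.5t| = 324.
With H = 7, solve 30 x 7 - 5.5t = +/- target for each target:
  t = (30 x 7 - 36) / 5.5 = 31.64
  t = (30 x 7 + 36) / 5.5 = 44.73
  t = (30 x 7 - 324) / 5.5 = -20.73 (outside (0, 60))
  t = (30 x 7 + 324) / 5.5 = 97.09 (outside (0, 60))
Valid solutions in (0, 60): {31.64, 44.73} minutes.
The first occurrence is t = 31.64 minutes.
The hands form a 36-degree angle at 31.64 minutes past 7:00.

Final answer: 31.64 minutes past 7:00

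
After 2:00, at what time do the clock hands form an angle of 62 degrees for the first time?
At t minutes past 2:00, the hour hand is at 30 x 2 + 0.5t degrees and the minute hand is at 6t degrees.
The smaller angle between them is 62 degrees when |30H - 5.5t| = 62 or |30H - 5.5t| = 298.
With H = 2, solve 30 x 2 - 5.5t = +/- target for each target:
  t = (30 x 2 - 62) / 5.5 = -0.36 (outside (0, 60))
  t = (30 x 2 + 62) / 5.5 = 22.18
  t = (30 x 2 - 298) / 5.5 = -43.27 (outside (0, 60))
  t = (30 x 2 + 298) / 5.5 = 65.09 (outside (0, 60))
Valid solutions in (0, 60): {22.18} minutes.
The first occurrence is t = 22.18 minutes.
The hands form a 62-degree angle at 22.18 minutes past 2:00.

Final answer: 22.18 minutes past 2:00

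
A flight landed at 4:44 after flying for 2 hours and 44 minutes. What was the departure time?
Starting time: 4:44 = 284 total minutes past 12:00
Subtracting: 2 hours and 44 minutes = 164 minutes
284 - 164 = 120 minutes
= 2 hours past 12:00 = 2:00

Final answer: 2:00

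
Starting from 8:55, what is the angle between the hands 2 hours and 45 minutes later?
First find the time 2 hours and 45 minutes after 8:55.
Total minutes: 8 x 60 + 55 + 2 x 60 + 45 = 700.
700 mod 720 = 700 minutes = 11:40.
Now compute the angle at 11:40:
Hour hand: 11 x 30 + 40 x 0.5 = 350 degrees
Minute hand: 40 x 6 = 240 degrees
Difference: |350 - 240| = 110 degrees
The angle is 110 degrees

Final answer: 110 degrees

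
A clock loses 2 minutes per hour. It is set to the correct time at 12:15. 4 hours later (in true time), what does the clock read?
For every 60 true minutes, the faulty clock advances 60 - 2 = 58 minutes.
True elapsed: 4 hours = 240 minutes.
Faulty clock advances: 240 x 58/60 = 232 minutes (drift: 8 minutes behind).
Shown time: 12:15 + 232 minutes = 4:07.

Final answer: 4:07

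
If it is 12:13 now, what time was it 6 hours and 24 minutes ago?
Starting time: 12:13 = 13 total minutes past 12:00
Subtracting: 6 hours and 24 minutes = 384 minutes
13 - 384 = -371 (negative, add 12 hours = 720) = 349 minutes
= 5 hours and 49 minutes past 12:00 = 5:49

Final answer: 5:49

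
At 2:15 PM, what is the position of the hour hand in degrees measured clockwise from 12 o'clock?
The hour hand moves 30 degrees per hour and 0.5 degrees per minute.
At 2:15: (2) x 30 + 15 x 0.5 = 60 + 7.5 = 67.5 degrees

Final answer: 67.5 degrees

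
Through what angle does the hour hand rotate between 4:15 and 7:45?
The hour hand moves 0.5 degrees per minute.
Time elapsed: 7:45 - 4:15 = 210 minutes
Angular displacement: 210 x 0.5 = 105 degrees

Final answer: 105 degrees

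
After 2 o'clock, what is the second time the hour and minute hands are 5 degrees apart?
At t minutes past 2:00, the hour hand is at 30 x 2 + 0.5t degrees and the minute hand is at 6t degrees.
The smaller angle between them is 5 degrees when |30H - 5.5t| = 5 or |30H - 5.5t| = 355.
With H = 2, solve 30 x 2 - 5.5t = +/- target for each target:
  t = (30 x 2 - 5) / 5.5 = 10
  t = (30 x 2 + 5) / 5.5 = 11.82
  t = (30 x 2 - 355) / 5.5 = -53.64 (outside (0, 60))
  t = (30 x 2 + 355) / 5.5 = 75.45 (outside (0, 60))
Valid solutions in (0, 60): {10, 11.82} minutes.
The second occurrence is t = 11.82 minutes.
The hands form a 5-degree angle at 11.82 minutes past 2:00.

Final answer: 11.82 minutes past 2:00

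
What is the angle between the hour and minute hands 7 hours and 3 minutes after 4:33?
First find the time 7 hours and 3 minutes after 4:33.
Total minutes: 4 x 60 + 33 + 7 x 60 + 3 = 696.
696 mod 720 = 696 minutes = 11:36.
Now compute the angle at 11:36:
Hour hand: 11 x 30 + 36 x 0.5 = 348 degrees
Minute hand: 36 x 6 = 216 degrees
Difference: |348 - 216| = 132 degrees
The angle is 132 degrees

Final answer: 132 degrees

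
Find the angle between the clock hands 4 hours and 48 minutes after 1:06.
First find the time 4 hours and 48 minutes after 1:06.
Total minutes: 1 x 60 + 6 + 4 x 60 + 48 = 354.
354 mod 720 = 354 minutes = 5:54.
Now compute the angle at 5:54:
Hour hand: 5 x 30 + 54 x 0.5 = 177 degrees
Minute hand: 54 x 6 = 324 degrees
Difference: |177 - 324| = 147 degrees
The angle is 147 degrees

Final answer: 147 degrees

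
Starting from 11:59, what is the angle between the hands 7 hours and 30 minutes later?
First find the time 7 hours and 30 minutes after 11:59.
Total minutes: 11 x 60 + 59 + 7 x 60 + 30 = 1169.
1169 mod 720 = 449 minutes = 7:29.
Now compute the angle at 7:29:
Hour hand: 7 x 30 + 29 x 0.5 = 224.5 degrees
Minute hand: 29 x 6 = 174 degrees
Difference: |224.5 - 174| = 50.5 degrees
The angle is 50.5 degrees

Final answer: 50.5 degrees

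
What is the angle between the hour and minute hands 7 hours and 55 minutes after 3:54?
First find the time 7 hours and 55 minutes after 3:54.
Total minutes: 3 x 60 + 54 + 7 x 60 + 55 = 709.
709 mod 720 = 709 minutes = 11:49.
Now compute the angle at 11:49:
Hour hand: 11 x 30 + 49 x 0.5 = 354.5 degrees
Minute hand: 49 x 6 = 294 degrees
Difference: |354.5 - 294| = 60.5 degrees
The angle is 60.5 degrees

Final answer: 60.5 degrees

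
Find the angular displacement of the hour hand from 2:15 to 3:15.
The hour hand moves 0.5 degrees per minute.
Time elapsed: 3:15 - 2:15 = 60 minutes
Angular displacement: 60 x 0.5 = 30 degrees

Final answer: 30 degrees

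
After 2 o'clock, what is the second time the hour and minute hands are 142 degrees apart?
At t minutes past 2:00, the hour hand is at 30 x 2 + 0.5t degrees and the minute hand is at 6t degrees.
The smaller angle between them is 142 degrees when |30H - 5.5t| = 142 or |30H - 5.5t| = 218.
With H = 2, solve 30 x 2 - 5.5t = +/- target for each target:
  t = (30 x 2 - 142) / 5.5 = -14.91 (outside (0, 60))
  t = (30 x 2 + 142) / 5.5 = 36.73
  t = (30 x 2 - 218) / 5.5 = -28.73 (outside (0, 60))
  t = (30 x 2 + 218) / 5.5 = 50.55
Valid solutions in (0, 60): {36.73, 50.55} minutes.
The second occurrence is t = 50.55 minutes.
The hands form a 142-degree angle at 50.55 minutes past 2:00.

Final answer: 50.55 minutes past 2:00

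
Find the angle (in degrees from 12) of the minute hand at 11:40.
The minute hand moves 6 degrees per minute.
At 11:40: 40 x 6 = 240 degrees

Final answer: 240 degrees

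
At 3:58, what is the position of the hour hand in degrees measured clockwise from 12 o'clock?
The hour hand moves 30 degrees per hour and 0.5 degrees per minute.
At 3:58: (3) x 30 + 58 x 0.5 = 90 + 29 = 119 degrees

Final answer: 119 degrees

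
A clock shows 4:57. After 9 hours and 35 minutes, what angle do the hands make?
First find the time 9 hours and 35 minutes after 4:57.
Total minutes: 4 x 60 + 57 + 9 x 60 + 35 = 872.
872 mod 720 = 152 minutes = 2:32.
Now compute the angle at 2:32:
Hour hand: 2 x 30 + 32 x 0.5 = 76 degrees
Minute hand: 32 x 6 = 192 degrees
Difference: |76 - 192| = 116 degrees
The angle is 116 degrees

Final answer: 116 degrees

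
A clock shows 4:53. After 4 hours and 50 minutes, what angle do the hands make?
First find the time 4 hours and 50 minutes after 4:53.
Total minutes: 4 x 60 + 53 + 4 x 60 + 50 = 583.
583 mod 720 = 583 minutes = 9:43.
Now compute the angle at 9:43:
Hour hand: 9 x 30 + 43 x 0.5 = 291.5 degrees
Minute hand: 43 x 6 = 258 degrees
Difference: |291.5 - 258| = 33.5 degrees
The angle is 33.5 degrees

Final answer: 33.5 degrees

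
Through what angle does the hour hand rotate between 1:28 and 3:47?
The hour hand moves 0.5 degrees per minute.
Time elapsed: 3:47 - 1:28 = 139 minutes
Angular displacement: 139 x 0.5 = 69.5 degrees

Final answer: 69.5 degrees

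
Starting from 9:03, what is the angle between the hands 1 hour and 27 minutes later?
First find the time 1 hour and 27 minutes after 9:03.
Total minutes: 9 x 60 + 3 + 1 x 60 + 27 = 630.
630 mod 720 = 630 minutes = 10:30.
Now compute the angle at 10:30:
Hour hand: 10 x 30 + 30 x 0.5 = 315 degrees
Minute hand: 30 x 6 = 180 degrees
Difference: |315 - 180| = 135 degrees
The angle is 135 degrees

Final answer: 135 degrees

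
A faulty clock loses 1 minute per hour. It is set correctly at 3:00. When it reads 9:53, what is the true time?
For every 60 true minutes, the faulty clock advances 59 minutes, so 1 faulty-clock minute corresponds to 60/59 true minutes.
From 3:00 to 9:53 on the faulty dial is 413 minutes.
True elapsed: 413 x 60/59 = 420 minutes = 7 hours.
True time: 3:00 + 7 hours = 10:00.

Final answer: 10:00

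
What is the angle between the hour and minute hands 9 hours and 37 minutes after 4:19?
First find the time 9 hours and 37 minutes after 4:19.
Total minutes: 4 x 60 + 19 + 9 x 60 + 37 = 836.
836 mod 720 = 116 minutes = 1:56.
Now compute the angle at 1:56:
Hour hand: 1 x 30 + 56 x 0.5 = 58 degrees
Minute hand: 56 x 6 = 336 degrees
Difference: |58 - 336| = 278 degrees
Smaller angle: 360 - 278 = 82 degrees

Final answer: 82 degrees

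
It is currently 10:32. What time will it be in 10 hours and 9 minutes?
Starting time: 10:32
Adding 9 minutes to 32 minutes: 32 + 9 = 41 minutes
Adding 10 hours: 10 + 10 = 20 - 12 = 8
Final time: 8:41

Final answer: 8:41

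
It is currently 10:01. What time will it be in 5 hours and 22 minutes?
Starting time: 10:01
Adding 22 minutes to 1 minute: 1 + 22 = 23 minutes
Adding 5 hours: 10 + 5 = 15 - 12 = 3
Final time: 3:23

Final answer: 3:23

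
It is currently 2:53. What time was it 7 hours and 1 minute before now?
Starting time: 2:53 = 173 total minutes past 12:00
Subtracting: 7 hours and 1 minute = 421 minutes
173 - 421 = -248 (negative, add 12 hours = 720) = 472 minutes
= 7 hours and 52 minutes past 12:00 = 7:52

Final answer: 7:52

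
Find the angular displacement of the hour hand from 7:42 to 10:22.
The hour hand moves 0.5 degrees per minute.
Time elapsed: 10:22 - 7:42 = 160 minutes
Angular displacement: 160 x 0.5 = 80 degrees

Final answer: 80 degrees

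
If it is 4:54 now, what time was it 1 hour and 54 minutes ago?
Starting time: 4:54 = 294 total minutes past 12:00
Subtracting: 1 hour and 54 minutes = 114 minutes
294 - 114 = 180 minutes
= 3 hours past 12:00 = 3:00

Final answer: 3:00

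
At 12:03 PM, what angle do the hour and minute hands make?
Hour hand position: 0 x 30 + 3 x 0.5 = 1.5 degrees
Minute hand position: 3 x 6 = 18 degrees
Difference: |1.5 - 18| = 16.5 degrees
The angle between the hands is 16.5 degrees

Final answer: 16.5 degrees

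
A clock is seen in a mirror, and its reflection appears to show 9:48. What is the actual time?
Reflection across the vertical (12-6) axis maps a hand at angle A degrees to (360 - A) degrees, which sends a reading of T minutes past 12:00 to (720 - T) minutes past 12:00.
Mirror reads 9:48 = 588 minutes past 12:00.
Actual time: (720 - 588) mod 720 = 132 minutes = 2:12.

Final answer: 2:12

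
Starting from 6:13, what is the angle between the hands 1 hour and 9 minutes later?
First find the time 1 hour and 9 minutes after 6:13.
Total minutes: 6 x 60 + 13 + 1 x 60 + 9 = 442.
442 mod 720 = 442 minutes = 7:22.
Now compute the angle at 7:22:
Hour hand: 7 x 30 + 22 x 0.5 = 221 degrees
Minute hand: 22 x 6 = 132 degrees
Difference: |221 - 132| = 89 degrees
The angle is 89 degrees

Final answer: 89 degrees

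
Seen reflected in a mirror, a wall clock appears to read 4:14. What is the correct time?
Reflection across the vertical (12-6) axis maps a hand at angle A degrees to (360 - A) degrees, which sends a reading of T minutes past 12:00 to (720 - T) minutes past 12:00.
Mirror reads 4:14 = 254 minutes past 12:00.
Actual time: (720 - 254) mod 720 = 466 minutes = 7:46.

Final answer: 7:46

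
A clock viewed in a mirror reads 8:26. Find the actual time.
Reflection across the vertical (12-6) axis maps a hand at angle A degrees to (360 - A) degrees, which sends a reading of T minutes past 12:00 to (720 - T) minutes past 12:00.
Mirror reads 8:26 = 506 minutes past 12:00.
Actual time: (720 - 506) mod 720 = 214 minutes = 3:34.

Final answer: 3:34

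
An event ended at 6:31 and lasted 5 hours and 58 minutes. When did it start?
Starting time: 6:31 = 391 total minutes past 12:00
Subtracting: 5 hours and 58 minutes = 358 minutes
391 - 358 = 33 minutes
= 33 minutes past 12:00 = 12:33

Final answer: 12:33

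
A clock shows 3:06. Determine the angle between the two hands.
Hour hand position: 3 x 30 + 6 x 0.5 = 93 degrees
Minute hand position: 6 x 6 = 36 degrees
Difference: |93 - 36| = 57 degrees
The angle between the hands is 57 degrees

Final answer: 57 degrees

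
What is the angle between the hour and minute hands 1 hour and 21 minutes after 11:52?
First find the time 1 hour and 21 minutes after 11:52.
Total minutes: 11 x 60 + 52 + 1 x 60 + 21 = 793.
793 mod 720 = 73 minutes = 1:13.
Now compute the angle at 1:13:
Hour hand: 1 x 30 + 13 x 0.5 = 36.5 degrees
Minute hand: 13 x 6 = 78 degrees
Difference: |36.5 - 78| = 41.5 degrees
The angle is 41.5 degrees

Final answer: 41.5 degrees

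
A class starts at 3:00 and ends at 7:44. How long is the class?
From 3:00 to 7:44:
(7 x 60 + 44) - (3 x 60 + 0) = 464 - 180 = 284 minutes
= 4 hours and 44 minutes

Final answer: 4 hours and 44 minutes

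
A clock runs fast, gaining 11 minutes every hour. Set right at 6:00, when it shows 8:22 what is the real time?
For every 60 true minutes, the faulty clock advances 71 minutes, so 1 faulty-clock minute corresponds to 60/71 true minutes.
From 6:00 to 8:22 on the faulty dial is 142 minutes.
True elapsed: 142 x 60/71 = 120 minutes = 2 hours.
True time: 6:00 + 2 hours = 8:00.

Final answer: 8:00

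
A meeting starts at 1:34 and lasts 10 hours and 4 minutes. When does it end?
Starting time: 1:34
Adding 4 minutes to 34 minutes: 34 + 4 = 38 minutes
Adding 10 hours: 1 + 10 = 11
Final time: 11:38

Final answer: 11:38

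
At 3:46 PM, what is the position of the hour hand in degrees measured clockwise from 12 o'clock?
The hour hand moves 30 degrees per hour and 0.5 degrees per minute.
At 3:46: (3) x 30 + 46 x 0.5 = 90 + 23 = 113 degrees

Final answer: 113 degrees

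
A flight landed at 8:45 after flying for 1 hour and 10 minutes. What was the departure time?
Starting time: 8:45 = 525 total minutes past 12:00
Subtracting: 1 hour and 10 minutes = 70 minutes
525 - 70 = 455 minutes
= 7 hours and 35 minutes past 12:00 = 7:35

Final answer: 7:35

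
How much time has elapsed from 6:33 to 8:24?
From 6:33 to 8:24:
(8 x 60 + 24) - (6 x 60 + 33) = 504 - 393 = 111 minutes
= 1 hour and 51 minutes

Final answer: 1 hour and 51 minutes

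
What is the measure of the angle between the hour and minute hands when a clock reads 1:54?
Hour hand position: 1 x 30 + 54 x 0.5 = 57 degrees
Minute hand position: 54 x 6 = 324 degrees
Difference: |57 - 324| = 267 degrees
Since 267 > 180, the smaller angle is 360 - 267 = 93 degrees

Final answer: 93 degrees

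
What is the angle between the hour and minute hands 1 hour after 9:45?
First find the time 1 hour after 9:45.
Total minutes: 9 x 60 + 45 + 1 x 60 + 0 = 645.
645 mod 720 = 645 minutes = 10:45.
Now compute the angle at 10:45:
Hour hand: 10 x 30 + 45 x 0.5 = 322.5 degrees
Minute hand: 45 x 6 = 270 degrees
Difference: |322.5 - 270| = 52.5 degrees
The angle is 52.5 degrees

Final answer: 52.5 degrees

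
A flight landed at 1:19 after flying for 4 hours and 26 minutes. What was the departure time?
Starting time: 1:19 = 79 total minutes past 12:00
Subtracting: 4 hours and 26 minutes = 266 minutes
79 - 266 = -187 (negative, add 12 hours = 720) = 533 minutes
= 8 hours and 53 minutes past 12:00 = 8:53

Final answer: 8:53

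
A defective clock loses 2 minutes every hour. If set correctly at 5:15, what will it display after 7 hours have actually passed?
For every 60 true minutes, the faulty clock advances 60 - 2 = 58 minutes.
True elapsed: 7 hours = 420 minutes.
Faulty clock advances: 420 x 58/60 = 406 minutes (drift: 14 minutes behind).
Shown time: 5:15 + 406 minutes = 12:01.

Final answer: 12:01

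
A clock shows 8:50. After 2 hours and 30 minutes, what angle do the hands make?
First find the time 2 hours and 30 minutes after 8:50.
Total minutes: 8 x 60 + 50 + 2 x 60 + 30 = 680.
680 mod 720 = 680 minutes = 11:20.
Now compute the angle at 11:20:
Hour hand: 11 x 30 + 20 x 0.5 = 340 degrees
Minute hand: 20 x 6 = 120 degrees
Difference: |340 - 120| = 220 degrees
Smaller angle: 360 - 220 = 140 degrees

Final answer: 140 degrees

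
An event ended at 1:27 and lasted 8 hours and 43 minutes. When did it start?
Starting time: 1:27 = 87 total minutes past 12:00
Subtracting: 8 hours and 43 minutes = 523 minutes
87 - 523 = -436 (negative, add 12 hours = 720) = 284 minutes
= 4 hours and 44 minutes past 12:00 = 4:44

Final answer: 4:44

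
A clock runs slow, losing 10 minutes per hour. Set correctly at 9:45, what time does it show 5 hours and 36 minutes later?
For every 60 true minutes, the faulty clock advances 60 - 10 = 50 minutes.
True elapsed: 5 hours and 36 minutes = 336 minutes.
Faulty clock advances: 336 x 50/60 = 280 minutes (drift: 56 minutes behind).
Shown time: 9:45 + 280 minutes = 2:25.

Final answer: 2:25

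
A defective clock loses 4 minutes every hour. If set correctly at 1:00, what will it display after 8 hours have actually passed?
For every 60 true minutes, the faulty clock advances 60 - 4 = 56 minutes.
True elapsed: 8 hours = 480 minutes.
Faulty clock advances: 480 x 56/60 = 448 minutes (drift: 32 minutes behind).
Shown time: 1:00 + 448 minutes = 8:28.

Final answer: 8:28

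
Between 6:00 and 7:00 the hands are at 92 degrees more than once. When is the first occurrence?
At t minutes past 6:00, the hour hand is at 30 x 6 + 0.5t degrees and the minute hand is at 6t degrees.
The smaller angle between them is 92 degrees when |30H - 5.5t| = 92 or |30H - 5.5t| = 268.
With H = 6, solve 30 x 6 - 5.5t = +/- target for each target:
  t = (30 x 6 - 92) / 5.5 = 16
  t = (30 x 6 + 92) / 5.5 = 49.45
  t = (30 x 6 - 268) / 5.5 = -16 (outside (0, 60))
  t = (30 x 6 + 268) / 5.5 = 81.45 (outside (0, 60))
Valid solutions in (0, 60): {16, 49.45} minutes.
The first occurrence is t = 16 minutes.
The hands form a 92-degree angle at 16 minutes past 6:00.

Final answer: 16 minutes past 6:00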